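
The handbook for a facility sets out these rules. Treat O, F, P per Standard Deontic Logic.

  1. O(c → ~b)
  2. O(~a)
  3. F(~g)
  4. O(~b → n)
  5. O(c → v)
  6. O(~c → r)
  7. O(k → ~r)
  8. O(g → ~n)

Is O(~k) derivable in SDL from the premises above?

F(~g) at premise 3 means O(g).
Applying K to premise 8 (O(g → ~n)) and O(g) yields O(~n).
The contrapositive of premise 4 (O(~b → n)) is O(~n → b), and O(~n) is already established, so O(b).
Premise 1 is O(c → ~b); contrapositively O(b → ~c). Since O(b) holds, K gives O(~c).
From O(~c) and premise 6, O(~c → r), we obtain O(r).
Premise 7 is O(k → ~r); contrapositively O(r → ~k). Since O(r) holds, K gives O(~k).
Premises 2, 5 do not contribute to this derivation.
So O(~k) follows.

Yes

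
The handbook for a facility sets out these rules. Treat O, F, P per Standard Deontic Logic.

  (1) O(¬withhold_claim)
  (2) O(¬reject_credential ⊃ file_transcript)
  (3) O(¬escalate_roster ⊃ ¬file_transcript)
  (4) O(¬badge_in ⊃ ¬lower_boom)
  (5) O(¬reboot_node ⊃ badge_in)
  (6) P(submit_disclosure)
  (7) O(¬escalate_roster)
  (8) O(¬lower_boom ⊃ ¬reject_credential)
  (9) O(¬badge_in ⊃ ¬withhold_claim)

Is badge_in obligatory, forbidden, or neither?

Obligatory

From premise 7 we have O(¬escalate_roster).
From O(¬escalate_roster) and premise 3, O(¬escalate_roster ⊃ ¬file_transcript), we obtain O(¬file_transcript).
Premise 2 is O(¬reject_credential ⊃ file_transcript); contrapositively O(¬file_transcript ⊃ reject_credential). Since O(¬file_transcript) holds, K gives O(reject_credential).
The contrapositive of premise 8 (O(¬lower_boom ⊃ ¬reject_credential)) is O(reject_credential ⊃ lower_boom), and O(reject_credential) is already established, so O(lower_boom).
Premise 4, O(¬badge_in ⊃ ¬lower_boom), contraposes to O(lower_boom ⊃ badge_in); with O(lower_boom) we get O(badge_in).
Premises 1, 5, 6, 9 do not contribute to this derivation.
Hence badge_in is obligatory.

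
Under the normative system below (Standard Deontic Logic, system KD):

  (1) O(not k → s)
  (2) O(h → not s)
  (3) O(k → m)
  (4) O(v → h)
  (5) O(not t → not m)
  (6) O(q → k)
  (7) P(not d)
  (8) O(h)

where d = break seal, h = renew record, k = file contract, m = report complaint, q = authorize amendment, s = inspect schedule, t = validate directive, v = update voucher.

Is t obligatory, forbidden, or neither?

Premise 8 states O(h) outright.
Applying K to premise 2 (O(h → not s)) and O(h) yields O(not s).
The contrapositive of premise 1 (O(not k → s)) is O(not s → k), and O(not s) is already established, so O(k).
From O(k) and premise 3, O(k → m), we obtain O(m).
The contrapositive of premise 5 (O(not t → not m)) is O(m → t), and O(m) is already established, so O(t).
Premises 4, 6, 7 do not contribute to this derivation.
Hence t is obligatory.

Obligatory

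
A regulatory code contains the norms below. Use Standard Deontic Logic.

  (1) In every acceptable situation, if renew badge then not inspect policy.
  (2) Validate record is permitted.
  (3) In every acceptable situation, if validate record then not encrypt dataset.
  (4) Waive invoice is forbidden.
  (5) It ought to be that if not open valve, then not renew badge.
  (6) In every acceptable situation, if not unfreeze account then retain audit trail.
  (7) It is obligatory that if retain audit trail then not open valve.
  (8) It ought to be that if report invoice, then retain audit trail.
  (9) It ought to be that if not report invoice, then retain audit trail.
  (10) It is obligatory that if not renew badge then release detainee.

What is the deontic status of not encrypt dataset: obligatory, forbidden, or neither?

Neither

Premise 3 is O(validate_record → ¬encrypt_dataset), but O(validate_record) is not derivable from the premises (the permission P(validate_record) asserts only ¬O(¬validate_record), not O(validate_record)), so it does not yield O(¬encrypt_dataset).
No premise or chain of K-axiom applications forces O(¬encrypt_dataset), and none forces O(encrypt_dataset). So ¬encrypt_dataset is neither obligatory nor forbidden under these norms.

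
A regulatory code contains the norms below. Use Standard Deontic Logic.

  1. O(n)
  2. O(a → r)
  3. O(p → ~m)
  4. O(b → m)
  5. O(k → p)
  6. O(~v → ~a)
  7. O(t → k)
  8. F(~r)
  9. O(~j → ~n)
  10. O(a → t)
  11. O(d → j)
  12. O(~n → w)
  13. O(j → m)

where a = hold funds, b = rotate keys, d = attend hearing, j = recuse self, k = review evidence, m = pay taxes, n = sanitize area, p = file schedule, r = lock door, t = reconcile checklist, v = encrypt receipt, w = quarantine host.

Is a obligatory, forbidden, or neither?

Premise 1 gives O(n).
Premise 9 is O(~j → ~n); contrapositively O(n → j). Since O(n) holds, K gives O(j).
Premise 13 is O(j → m); since O(j), deontic closure gives O(m).
Premise 3, O(p → ~m), contraposes to O(m → ~p); with O(m) we get O(~p).
Premise 5, O(k → p), contraposes to O(~p → ~k); with O(~p) we get O(~k).
The contrapositive of premise 7 (O(t → k)) is O(~k → ~t), and O(~k) is already established, so O(~t).
Premise 10 is O(a → t); contrapositively O(~t → ~a). Since O(~t) holds, K gives O(~a).
Premises 2, 4, 6, 8, 11, 12 do not contribute to this derivation.
Thus O(~a), which is F(a): a is forbidden.

Forbidden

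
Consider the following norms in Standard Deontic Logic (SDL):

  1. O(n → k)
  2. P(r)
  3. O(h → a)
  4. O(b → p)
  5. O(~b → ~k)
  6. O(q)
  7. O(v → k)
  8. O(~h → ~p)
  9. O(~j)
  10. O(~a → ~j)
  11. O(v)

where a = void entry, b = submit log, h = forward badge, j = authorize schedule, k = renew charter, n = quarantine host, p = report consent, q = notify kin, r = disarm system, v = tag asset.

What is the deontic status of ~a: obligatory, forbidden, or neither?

Premise 11 gives O(v).
Premise 7 is O(v → k); since O(v), deontic closure gives O(k).
The contrapositive of premise 5 (O(~b → ~k)) is O(k → b), and O(k) is already established, so O(b).
Premise 4 is O(b → p); since O(b), deontic closure gives O(p).
The contrapositive of premise 8 (O(~h → ~p)) is O(p → h), and O(p) is already established, so O(h).
With premise 3, O(h → a), the K-axiom yields O(a).
Premises 1, 2, 6, 9, 10 do not contribute to this derivation.
Thus O(a), which is F(~a): ~a is forbidden.

Forbidden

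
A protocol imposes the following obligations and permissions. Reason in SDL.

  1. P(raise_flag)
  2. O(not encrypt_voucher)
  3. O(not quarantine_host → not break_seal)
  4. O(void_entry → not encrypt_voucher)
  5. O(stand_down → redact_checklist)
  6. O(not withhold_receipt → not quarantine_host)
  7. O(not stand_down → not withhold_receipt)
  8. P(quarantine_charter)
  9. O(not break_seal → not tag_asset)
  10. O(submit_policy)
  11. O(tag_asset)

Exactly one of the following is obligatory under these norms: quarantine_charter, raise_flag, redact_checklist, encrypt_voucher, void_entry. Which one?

redact_checklist

Premise 11 states O(tag_asset) outright.
Premise 9, O(not break_seal → not tag_asset), contraposes to O(tag_asset → break_seal); with O(tag_asset) we get O(break_seal).
The contrapositive of premise 3 (O(not quarantine_host → not break_seal)) is O(break_seal → quarantine_host), and O(break_seal) is already established, so O(quarantine_host).
Premise 6 is O(not withhold_receipt → not quarantine_host); contrapositively O(quarantine_host → withhold_receipt). Since O(quarantine_host) holds, K gives O(withhold_receipt).
The contrapositive of premise 7 (O(not stand_down → not withhold_receipt)) is O(withhold_receipt → stand_down), and O(withhold_receipt) is already established, so O(stand_down).
Applying K to premise 5 (O(stand_down → redact_checklist)) and O(stand_down) yields O(redact_checklist).
So O(redact_checklist) holds — redact_checklist is obligatory. None of the other listed options is made obligatory by any chain of premises.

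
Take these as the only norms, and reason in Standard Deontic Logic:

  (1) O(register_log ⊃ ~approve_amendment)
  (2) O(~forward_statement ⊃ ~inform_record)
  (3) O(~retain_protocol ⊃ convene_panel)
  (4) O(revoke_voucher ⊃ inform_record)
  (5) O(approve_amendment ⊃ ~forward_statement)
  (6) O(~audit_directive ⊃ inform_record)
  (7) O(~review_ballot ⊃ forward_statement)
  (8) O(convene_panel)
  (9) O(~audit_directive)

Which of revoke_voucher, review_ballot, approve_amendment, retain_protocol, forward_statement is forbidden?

approve_amendment

From premise 9 we have O(~audit_directive).
Premise 6 is O(~audit_directive ⊃ inform_record); since O(~audit_directive), deontic closure gives O(inform_record).
The contrapositive of premise 2 (O(~forward_statement ⊃ ~inform_record)) is O(inform_record ⊃ forward_statement), and O(inform_record) is already established, so O(forward_statement).
Premise 5, O(approve_amendment ⊃ ~forward_statement), contraposes to O(forward_statement ⊃ ~approve_amendment); with O(forward_statement) we get O(~approve_amendment).
So O(~approve_amendment) holds, i.e. approve_amendment is forbidden. None of the other listed options is forbidden under the premises.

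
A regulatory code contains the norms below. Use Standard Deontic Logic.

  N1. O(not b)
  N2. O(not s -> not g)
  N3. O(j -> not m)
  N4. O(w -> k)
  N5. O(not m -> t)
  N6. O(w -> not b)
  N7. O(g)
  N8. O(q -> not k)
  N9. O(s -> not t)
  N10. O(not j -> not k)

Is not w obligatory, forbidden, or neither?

Obligatory

Premise 7 states O(g) outright.
The contrapositive of premise 2 (O(not s -> not g)) is O(g -> s), and O(g) is already established, so O(s).
Premise 9 is O(s -> not t); since O(s), deontic closure gives O(not t).
Premise 5, O(not m -> t), contraposes to O(not t -> m); with O(not t) we get O(m).
Premise 3 is O(j -> not m); contrapositively O(m -> not j). Since O(m) holds, K gives O(not j).
From O(not j) and premise 10, O(not j -> not k), we obtain O(not k).
Premise 4, O(w -> k), contraposes to O(not k -> not w); with O(not k) we get O(not w).
Premises 1, 6, 8 do not contribute to this derivation.
Hence not w is obligatory.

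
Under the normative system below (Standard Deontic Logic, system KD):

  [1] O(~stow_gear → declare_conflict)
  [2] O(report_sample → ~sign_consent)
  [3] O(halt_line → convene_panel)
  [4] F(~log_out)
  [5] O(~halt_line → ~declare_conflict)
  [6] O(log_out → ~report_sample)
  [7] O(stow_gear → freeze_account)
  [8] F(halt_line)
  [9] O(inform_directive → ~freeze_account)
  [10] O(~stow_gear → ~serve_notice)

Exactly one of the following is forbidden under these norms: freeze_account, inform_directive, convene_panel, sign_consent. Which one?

inform_directive

F(halt_line) at premise 8 means O(~halt_line).
Applying K to premise 5 (O(~halt_line → ~declare_conflict)) and O(~halt_line) yields O(~declare_conflict).
Premise 1 is O(~stow_gear → declare_conflict); contrapositively O(~declare_conflict → stow_gear). Since O(~declare_conflict) holds, K gives O(stow_gear).
From O(stow_gear) and premise 7, O(stow_gear → freeze_account), we obtain O(freeze_account).
The contrapositive of premise 9 (O(inform_directive → ~freeze_account)) is O(freeze_account → ~inform_directive), and O(freeze_account) is already established, so O(~inform_directive).
So O(~inform_directive) holds, i.e. inform_directive is forbidden. None of the other listed options is forbidden under the premises.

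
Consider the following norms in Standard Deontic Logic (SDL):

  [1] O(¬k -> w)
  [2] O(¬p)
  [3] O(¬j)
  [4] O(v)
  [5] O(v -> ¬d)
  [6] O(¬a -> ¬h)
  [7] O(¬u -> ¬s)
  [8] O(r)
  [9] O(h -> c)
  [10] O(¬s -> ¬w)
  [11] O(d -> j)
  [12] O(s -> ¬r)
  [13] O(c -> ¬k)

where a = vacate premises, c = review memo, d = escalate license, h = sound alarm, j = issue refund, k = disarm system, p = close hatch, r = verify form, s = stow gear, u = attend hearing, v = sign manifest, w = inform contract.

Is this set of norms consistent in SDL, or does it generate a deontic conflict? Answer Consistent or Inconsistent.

Premise 11 is O(d -> j), but O(d) is not derivable from the premises, so it does not yield O(j).
So O(j) is not derivable, and the apparent clash with O(¬j) does not arise.
A world satisfying every obligation exists (e.g. a=false, c=false, d=false, h=false, j=false, k=true, p=false, r=true, s=false, u=false, v=true, w=false); no atom is both obligatory and forbidden, so the set is consistent.

Consistent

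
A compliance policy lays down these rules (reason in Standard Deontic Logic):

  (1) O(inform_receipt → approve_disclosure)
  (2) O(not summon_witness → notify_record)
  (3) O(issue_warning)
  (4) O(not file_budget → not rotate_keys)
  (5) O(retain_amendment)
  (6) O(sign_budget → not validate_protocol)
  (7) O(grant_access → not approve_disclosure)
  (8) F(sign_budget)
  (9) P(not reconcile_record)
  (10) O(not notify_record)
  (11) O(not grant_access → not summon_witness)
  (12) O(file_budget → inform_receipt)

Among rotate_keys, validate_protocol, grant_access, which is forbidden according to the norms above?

rotate_keys

Premise 10 states O(not notify_record) outright.
Premise 2, O(not summon_witness → notify_record), contraposes to O(not notify_record → summon_witness); with O(not notify_record) we get O(summon_witness).
Premise 11, O(not grant_access → not summon_witness), contraposes to O(summon_witness → grant_access); with O(summon_witness) we get O(grant_access).
With premise 7, O(grant_access → not approve_disclosure), the K-axiom yields O(not approve_disclosure).
Premise 1 is O(inform_receipt → approve_disclosure); contrapositively O(not approve_disclosure → not inform_receipt). Since O(not approve_disclosure) holds, K gives O(not inform_receipt).
Premise 12, O(file_budget → inform_receipt), contraposes to O(not inform_receipt → not file_budget); with O(not inform_receipt) we get O(not file_budget).
Premise 4 is O(not file_budget → not rotate_keys); since O(not file_budget), deontic closure gives O(not rotate_keys).
So O(not rotate_keys) holds, i.e. rotate_keys is forbidden. None of the other listed options is forbidden under the premises.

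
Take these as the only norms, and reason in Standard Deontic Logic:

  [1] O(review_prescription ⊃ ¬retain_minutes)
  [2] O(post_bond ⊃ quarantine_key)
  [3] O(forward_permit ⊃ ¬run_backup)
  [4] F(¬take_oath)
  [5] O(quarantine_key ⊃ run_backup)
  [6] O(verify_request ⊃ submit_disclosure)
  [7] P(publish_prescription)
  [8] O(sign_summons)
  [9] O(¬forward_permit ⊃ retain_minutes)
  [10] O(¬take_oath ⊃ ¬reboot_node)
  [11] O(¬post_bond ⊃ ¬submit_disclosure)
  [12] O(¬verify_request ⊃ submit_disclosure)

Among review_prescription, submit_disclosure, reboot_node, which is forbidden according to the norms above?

review_prescription

By case analysis on verify_request: premise 6 gives O(verify_request ⊃ submit_disclosure) and premise 12 gives O(¬verify_request ⊃ submit_disclosure), so O(submit_disclosure) either way.
Premise 11, O(¬post_bond ⊃ ¬submit_disclosure), contraposes to O(submit_disclosure ⊃ post_bond); with O(submit_disclosure) we get O(post_bond).
From O(post_bond) and premise 2, O(post_bond ⊃ quarantine_key), we obtain O(quarantine_key).
With premise 5, O(quarantine_key ⊃ run_backup), the K-axiom yields O(run_backup).
Premise 3 is O(forward_permit ⊃ ¬run_backup); contrapositively O(run_backup ⊃ ¬forward_permit). Since O(run_backup) holds, K gives O(¬forward_permit).
Premise 9 is O(¬forward_permit ⊃ retain_minutes); since O(¬forward_permit), deontic closure gives O(retain_minutes).
The contrapositive of premise 1 (O(review_prescription ⊃ ¬retain_minutes)) is O(retain_minutes ⊃ ¬review_prescription), and O(retain_minutes) is already established, so O(¬review_prescription).
So O(¬review_prescription) holds, i.e. review_prescription is forbidden. None of the other listed options is forbidden under the premises.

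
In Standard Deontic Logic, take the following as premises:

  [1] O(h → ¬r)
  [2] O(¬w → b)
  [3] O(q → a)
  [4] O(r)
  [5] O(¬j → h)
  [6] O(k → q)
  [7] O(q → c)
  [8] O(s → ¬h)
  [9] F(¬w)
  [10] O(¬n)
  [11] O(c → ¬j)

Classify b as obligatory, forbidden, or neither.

Neither

Premise 2 is O(¬w → b), but O(¬w) is not derivable from the premises, so it does not yield O(b).
No premise or chain of K-axiom applications forces O(b), and none forces O(¬b). So b is neither obligatory nor forbidden under these norms.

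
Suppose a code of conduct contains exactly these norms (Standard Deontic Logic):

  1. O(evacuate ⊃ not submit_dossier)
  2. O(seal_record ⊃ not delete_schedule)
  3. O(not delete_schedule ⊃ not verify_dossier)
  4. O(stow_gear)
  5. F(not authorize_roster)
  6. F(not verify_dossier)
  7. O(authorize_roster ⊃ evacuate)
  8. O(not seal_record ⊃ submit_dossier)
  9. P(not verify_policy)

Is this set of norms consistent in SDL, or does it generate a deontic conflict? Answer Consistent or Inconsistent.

Inconsistent

Premise 6 is F(not verify_dossier), i.e. O(verify_dossier).
The contrapositive of premise 3 (O(not delete_schedule ⊃ not verify_dossier)) is O(verify_dossier ⊃ delete_schedule), and O(verify_dossier) is already established, so O(delete_schedule).
Premise 2 is O(seal_record ⊃ not delete_schedule); contrapositively O(delete_schedule ⊃ not seal_record). Since O(delete_schedule) holds, K gives O(not seal_record).
Applying K to premise 8 (O(not seal_record ⊃ submit_dossier)) and O(not seal_record) yields O(submit_dossier).
The contrapositive of premise 1 (O(evacuate ⊃ not submit_dossier)) is O(submit_dossier ⊃ not evacuate), and O(submit_dossier) is already established, so O(not evacuate).
Premise 7 is O(authorize_roster ⊃ evacuate); contrapositively O(not evacuate ⊃ not authorize_roster). Since O(not evacuate) holds, K gives O(not authorize_roster).
However, F(not authorize_roster) at premise 5 amounts to O(authorize_roster).
We now have both O(not authorize_roster) and O(authorize_roster) — authorize_roster is simultaneously obligatory and forbidden, violating the D-axiom.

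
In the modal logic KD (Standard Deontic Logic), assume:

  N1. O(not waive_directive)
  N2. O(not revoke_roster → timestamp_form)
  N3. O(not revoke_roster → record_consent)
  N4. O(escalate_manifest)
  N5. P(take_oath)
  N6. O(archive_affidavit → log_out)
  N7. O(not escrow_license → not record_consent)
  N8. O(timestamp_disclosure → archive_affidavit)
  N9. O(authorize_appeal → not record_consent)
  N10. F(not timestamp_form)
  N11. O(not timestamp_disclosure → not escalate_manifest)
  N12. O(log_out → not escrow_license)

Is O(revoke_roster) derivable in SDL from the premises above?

From premise 4 we have O(escalate_manifest).
Premise 11 is O(not timestamp_disclosure → not escalate_manifest); contrapositively O(escalate_manifest → timestamp_disclosure). Since O(escalate_manifest) holds, K gives O(timestamp_disclosure).
Premise 8 is O(timestamp_disclosure → archive_affidavit); since O(timestamp_disclosure), deontic closure gives O(archive_affidavit).
With premise 6, O(archive_affidavit → log_out), the K-axiom yields O(log_out).
From O(log_out) and premise 12, O(log_out → not escrow_license), we obtain O(not escrow_license).
With premise 7, O(not escrow_license → not record_consent), the K-axiom yields O(not record_consent).
Premise 3 is O(not revoke_roster → record_consent); contrapositively O(not record_consent → revoke_roster). Since O(not record_consent) holds, K gives O(revoke_roster).
Premises 1, 2, 5, 9, 10 do not contribute to this derivation.
So O(revoke_roster) follows.

Yes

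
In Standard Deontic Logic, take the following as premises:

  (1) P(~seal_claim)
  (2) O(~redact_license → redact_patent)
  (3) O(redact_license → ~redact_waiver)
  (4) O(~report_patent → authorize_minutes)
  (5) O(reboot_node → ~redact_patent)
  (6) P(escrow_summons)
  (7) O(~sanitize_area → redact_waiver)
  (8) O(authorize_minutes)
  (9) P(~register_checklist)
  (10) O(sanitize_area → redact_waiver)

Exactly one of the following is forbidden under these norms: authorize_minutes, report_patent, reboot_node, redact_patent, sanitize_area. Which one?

Premises 7 and 10 cover both cases: O(~sanitize_area → redact_waiver) and O(sanitize_area → redact_waiver). Since ~sanitize_area ∨ sanitize_area is a tautology, O(redact_waiver) follows.
Premise 3, O(redact_license → ~redact_waiver), contraposes to O(redact_waiver → ~redact_license); with O(redact_waiver) we get O(~redact_license).
With premise 2, O(~redact_license → redact_patent), the K-axiom yields O(redact_patent).
The contrapositive of premise 5 (O(reboot_node → ~redact_patent)) is O(redact_patent → ~reboot_node), and O(redact_patent) is already established, so O(~reboot_node).
So O(~reboot_node) holds, i.e. reboot_node is forbidden. None of the other listed options is forbidden under the premises.

reboot_node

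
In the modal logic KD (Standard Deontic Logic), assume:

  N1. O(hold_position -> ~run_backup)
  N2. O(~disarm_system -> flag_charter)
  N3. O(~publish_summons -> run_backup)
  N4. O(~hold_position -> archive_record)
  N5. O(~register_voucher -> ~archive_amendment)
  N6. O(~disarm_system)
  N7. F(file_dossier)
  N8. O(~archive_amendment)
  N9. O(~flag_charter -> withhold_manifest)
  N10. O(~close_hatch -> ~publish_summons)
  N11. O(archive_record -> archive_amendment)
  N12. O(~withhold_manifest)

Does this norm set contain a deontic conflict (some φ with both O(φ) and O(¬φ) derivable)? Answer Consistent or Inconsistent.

Premise 9 is O(~flag_charter -> withhold_manifest), but O(~flag_charter) is not derivable from the premises, so it does not yield O(withhold_manifest).
So O(withhold_manifest) is not derivable, and the apparent clash with O(~withhold_manifest) does not arise.
A world satisfying every obligation exists (e.g. archive_amendment=false, archive_record=false, close_hatch=true, disarm_system=false, file_dossier=false, flag_charter=true, hold_position=true, publish_summons=true, register_voucher=false, run_backup=false, withhold_manifest=false); no atom is both obligatory and forbidden, so the set is consistent.

Consistent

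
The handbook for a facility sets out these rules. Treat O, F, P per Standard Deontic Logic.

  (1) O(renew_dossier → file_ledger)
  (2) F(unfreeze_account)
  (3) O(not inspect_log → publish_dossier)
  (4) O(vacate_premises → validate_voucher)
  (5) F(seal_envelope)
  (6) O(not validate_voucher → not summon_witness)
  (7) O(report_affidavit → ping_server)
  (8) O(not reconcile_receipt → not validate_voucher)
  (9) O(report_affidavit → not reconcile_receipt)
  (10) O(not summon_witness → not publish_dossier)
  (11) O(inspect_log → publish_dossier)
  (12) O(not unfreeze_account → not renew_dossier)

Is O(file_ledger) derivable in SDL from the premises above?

No

Premise 1 is O(renew_dossier → file_ledger), but O(renew_dossier) is not derivable from the premises, so it does not yield O(file_ledger).
No other premise forces O(file_ledger). An ideal world satisfying every premise can still have file_ledger false, so O(file_ledger) is not derivable.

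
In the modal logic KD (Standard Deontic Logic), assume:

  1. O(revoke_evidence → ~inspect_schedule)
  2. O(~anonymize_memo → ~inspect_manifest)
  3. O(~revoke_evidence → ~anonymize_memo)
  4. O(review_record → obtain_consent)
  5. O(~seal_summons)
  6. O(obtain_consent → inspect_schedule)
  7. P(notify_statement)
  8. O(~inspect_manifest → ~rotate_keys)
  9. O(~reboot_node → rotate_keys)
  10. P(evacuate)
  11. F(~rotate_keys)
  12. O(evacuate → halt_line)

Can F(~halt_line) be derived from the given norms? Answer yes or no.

No

Premise 12 is O(evacuate → halt_line), but O(evacuate) is not derivable from the premises (the permission P(evacuate) asserts only ~O(~evacuate), not O(evacuate)), so it does not yield O(halt_line).
No other premise forces O(halt_line). An ideal world satisfying every premise can still have ~halt_line true, so F(~halt_line) is not derivable.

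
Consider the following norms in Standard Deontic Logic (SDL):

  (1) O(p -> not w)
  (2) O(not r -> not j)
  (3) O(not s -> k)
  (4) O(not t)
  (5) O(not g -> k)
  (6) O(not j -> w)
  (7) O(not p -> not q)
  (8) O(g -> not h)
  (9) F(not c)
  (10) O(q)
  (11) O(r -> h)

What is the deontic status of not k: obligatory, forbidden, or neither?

From premise 10 we have O(q).
Premise 7 is O(not p -> not q); contrapositively O(q -> p). Since O(q) holds, K gives O(p).
From O(p) and premise 1, O(p -> not w), we obtain O(not w).
The contrapositive of premise 6 (O(not j -> w)) is O(not w -> j), and O(not w) is already established, so O(j).
Premise 2, O(not r -> not j), contraposes to O(j -> r); with O(j) we get O(r).
Premise 11 is O(r -> h); since O(r), deontic closure gives O(h).
Premise 8, O(g -> not h), contraposes to O(h -> not g); with O(h) we get O(not g).
From O(not g) and premise 5, O(not g -> k), we obtain O(k).
Premises 3, 4, 9 do not contribute to this derivation.
Thus O(k), which is F(not k): not k is forbidden.

Forbidden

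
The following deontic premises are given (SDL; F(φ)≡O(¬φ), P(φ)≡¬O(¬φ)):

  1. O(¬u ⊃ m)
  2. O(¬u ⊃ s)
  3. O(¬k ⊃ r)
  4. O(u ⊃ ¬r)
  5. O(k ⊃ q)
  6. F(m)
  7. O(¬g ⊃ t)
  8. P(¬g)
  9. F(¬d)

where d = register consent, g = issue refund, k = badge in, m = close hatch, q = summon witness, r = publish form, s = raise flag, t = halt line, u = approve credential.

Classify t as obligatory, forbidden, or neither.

Neither

Premise 7 is O(¬g ⊃ t), but O(¬g) is not derivable from the premises (the permission P(¬g) asserts only ¬O(g), not O(¬g)), so it does not yield O(t).
No premise or chain of K-axiom applications forces O(t), and none forces O(¬t). So t is neither obligatory nor forbidden under these norms.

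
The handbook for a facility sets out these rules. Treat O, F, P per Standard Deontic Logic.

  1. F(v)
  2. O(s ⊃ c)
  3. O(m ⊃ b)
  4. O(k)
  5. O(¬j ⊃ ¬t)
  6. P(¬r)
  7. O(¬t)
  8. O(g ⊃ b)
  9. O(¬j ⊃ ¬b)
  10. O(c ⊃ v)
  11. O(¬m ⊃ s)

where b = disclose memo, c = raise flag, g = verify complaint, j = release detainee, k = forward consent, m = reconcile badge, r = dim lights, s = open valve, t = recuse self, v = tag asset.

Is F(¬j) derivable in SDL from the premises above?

Premise 1 is F(v), i.e. O(¬v).
Premise 10, O(c ⊃ v), contraposes to O(¬v ⊃ ¬c); with O(¬v) we get O(¬c).
The contrapositive of premise 2 (O(s ⊃ c)) is O(¬c ⊃ ¬s), and O(¬c) is already established, so O(¬s).
Premise 11 is O(¬m ⊃ s); contrapositively O(¬s ⊃ m). Since O(¬s) holds, K gives O(m).
Premise 3 is O(m ⊃ b); since O(m), deontic closure gives O(b).
Premise 9 is O(¬j ⊃ ¬b); contrapositively O(b ⊃ j). Since O(b) holds, K gives O(j).
Premises 4, 5, 6, 7, 8 do not contribute to this derivation.
So O(j) holds, i.e. F(¬j). The claim follows.

Yes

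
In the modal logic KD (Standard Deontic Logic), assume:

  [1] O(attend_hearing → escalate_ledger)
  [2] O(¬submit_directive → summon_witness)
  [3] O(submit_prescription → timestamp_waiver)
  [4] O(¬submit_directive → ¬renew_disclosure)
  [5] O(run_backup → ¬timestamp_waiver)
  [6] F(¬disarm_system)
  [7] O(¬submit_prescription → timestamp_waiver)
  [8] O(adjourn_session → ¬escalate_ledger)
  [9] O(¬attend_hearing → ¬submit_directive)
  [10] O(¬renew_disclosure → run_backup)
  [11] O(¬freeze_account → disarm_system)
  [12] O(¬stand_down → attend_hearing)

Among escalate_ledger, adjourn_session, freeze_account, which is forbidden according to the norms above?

By case analysis on ¬submit_prescription: premise 7 gives O(¬submit_prescription → timestamp_waiver) and premise 3 gives O(submit_prescription → timestamp_waiver), so O(timestamp_waiver) either way.
The contrapositive of premise 5 (O(run_backup → ¬timestamp_waiver)) is O(timestamp_waiver → ¬run_backup), and O(timestamp_waiver) is already established, so O(¬run_backup).
Premise 10 is O(¬renew_disclosure → run_backup); contrapositively O(¬run_backup → renew_disclosure). Since O(¬run_backup) holds, K gives O(renew_disclosure).
Premise 4 is O(¬submit_directive → ¬renew_disclosure); contrapositively O(renew_disclosure → submit_directive). Since O(renew_disclosure) holds, K gives O(submit_directive).
Premise 9 is O(¬attend_hearing → ¬submit_directive); contrapositively O(submit_directive → attend_hearing). Since O(submit_directive) holds, K gives O(attend_hearing).
With premise 1, O(attend_hearing → escalate_ledger), the K-axiom yields O(escalate_ledger).
Premise 8 is O(adjourn_session → ¬escalate_ledger); contrapositively O(escalate_ledger → ¬adjourn_session). Since O(escalate_ledger) holds, K gives O(¬adjourn_session).
So O(¬adjourn_session) holds, i.e. adjourn_session is forbidden. None of the other listed options is forbidden under the premises.

adjourn_session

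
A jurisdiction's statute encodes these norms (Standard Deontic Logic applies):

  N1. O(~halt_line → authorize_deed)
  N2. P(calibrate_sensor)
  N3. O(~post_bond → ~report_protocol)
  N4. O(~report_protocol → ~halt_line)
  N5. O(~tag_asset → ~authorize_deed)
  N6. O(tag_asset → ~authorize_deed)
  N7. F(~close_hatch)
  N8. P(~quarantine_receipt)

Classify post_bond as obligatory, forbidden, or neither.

Obligatory

By case analysis on tag_asset: premise 6 gives O(tag_asset → ~authorize_deed) and premise 5 gives O(~tag_asset → ~authorize_deed), so O(~authorize_deed) either way.
The contrapositive of premise 1 (O(~halt_line → authorize_deed)) is O(~authorize_deed → halt_line), and O(~authorize_deed) is already established, so O(halt_line).
Premise 4, O(~report_protocol → ~halt_line), contraposes to O(halt_line → report_protocol); with O(halt_line) we get O(report_protocol).
Premise 3, O(~post_bond → ~report_protocol), contraposes to O(report_protocol → post_bond); with O(report_protocol) we get O(post_bond).
Premises 2, 7, 8 do not contribute to this derivation.
Hence post_bond is obligatory.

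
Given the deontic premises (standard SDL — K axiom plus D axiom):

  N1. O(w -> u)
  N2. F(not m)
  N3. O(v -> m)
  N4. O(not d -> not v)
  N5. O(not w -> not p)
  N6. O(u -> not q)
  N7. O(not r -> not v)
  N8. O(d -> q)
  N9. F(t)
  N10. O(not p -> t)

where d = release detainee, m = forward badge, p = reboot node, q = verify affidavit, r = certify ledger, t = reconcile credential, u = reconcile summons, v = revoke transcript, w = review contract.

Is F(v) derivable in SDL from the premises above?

F(t) at premise 9 means O(not t).
Premise 10 is O(not p -> t); contrapositively O(not t -> p). Since O(not t) holds, K gives O(p).
Premise 5, O(not w -> not p), contraposes to O(p -> w); with O(p) we get O(w).
Applying K to premise 1 (O(w -> u)) and O(w) yields O(u).
From O(u) and premise 6, O(u -> not q), we obtain O(not q).
Premise 8 is O(d -> q); contrapositively O(not q -> not d). Since O(not q) holds, K gives O(not d).
Applying K to premise 4 (O(not d -> not v)) and O(not d) yields O(not v).
Premises 2, 3, 7 do not contribute to this derivation.
So O(not v) holds, i.e. F(v). The claim follows.

Yes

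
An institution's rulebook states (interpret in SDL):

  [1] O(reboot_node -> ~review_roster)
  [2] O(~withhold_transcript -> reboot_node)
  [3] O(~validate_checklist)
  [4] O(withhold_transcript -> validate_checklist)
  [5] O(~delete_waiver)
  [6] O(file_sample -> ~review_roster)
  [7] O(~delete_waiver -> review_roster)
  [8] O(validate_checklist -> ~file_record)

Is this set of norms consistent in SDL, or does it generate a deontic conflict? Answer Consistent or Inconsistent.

From premise 3 we have O(~validate_checklist).
The contrapositive of premise 4 (O(withhold_transcript -> validate_checklist)) is O(~validate_checklist -> ~withhold_transcript), and O(~validate_checklist) is already established, so O(~withhold_transcript).
Applying K to premise 2 (O(~withhold_transcript -> reboot_node)) and O(~withhold_transcript) yields O(reboot_node).
Applying K to premise 1 (O(reboot_node -> ~review_roster)) and O(reboot_node) yields O(~review_roster).
Premise 7, O(~delete_waiver -> review_roster), contraposes to O(~review_roster -> delete_waiver); with O(~review_roster) we get O(delete_waiver).
Yet premise 5 states O(~delete_waiver).
We now have both O(delete_waiver) and O(~delete_waiver) — delete_waiver is simultaneously obligatory and forbidden, violating the D-axiom.

Inconsistent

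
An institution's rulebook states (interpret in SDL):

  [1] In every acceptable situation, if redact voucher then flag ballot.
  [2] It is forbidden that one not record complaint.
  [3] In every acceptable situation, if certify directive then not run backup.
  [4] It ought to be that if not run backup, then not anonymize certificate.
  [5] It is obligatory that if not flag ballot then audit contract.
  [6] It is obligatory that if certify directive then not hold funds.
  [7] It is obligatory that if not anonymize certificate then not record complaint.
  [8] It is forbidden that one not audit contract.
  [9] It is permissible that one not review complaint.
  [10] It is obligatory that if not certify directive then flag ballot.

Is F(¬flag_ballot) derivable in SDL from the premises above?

Yes

F(¬record_complaint) at premise 2 means O(record_complaint).
Premise 7 is O(¬anonymize_certificate → ¬record_complaint); contrapositively O(record_complaint → anonymize_certificate). Since O(record_complaint) holds, K gives O(anonymize_certificate).
The contrapositive of premise 4 (O(¬run_backup → ¬anonymize_certificate)) is O(anonymize_certificate → run_backup), and O(anonymize_certificate) is already established, so O(run_backup).
Premise 3 is O(certify_directive → ¬run_backup); contrapositively O(run_backup → ¬certify_directive). Since O(run_backup) holds, K gives O(¬certify_directive).
Premise 10 is O(¬certify_directive → flag_ballot); since O(¬certify_directive), deontic closure gives O(flag_ballot).
Premises 1, 5, 6, 8, 9 do not contribute to this derivation.
So O(flag_ballot) holds, i.e. F(¬flag_ballot). The claim follows.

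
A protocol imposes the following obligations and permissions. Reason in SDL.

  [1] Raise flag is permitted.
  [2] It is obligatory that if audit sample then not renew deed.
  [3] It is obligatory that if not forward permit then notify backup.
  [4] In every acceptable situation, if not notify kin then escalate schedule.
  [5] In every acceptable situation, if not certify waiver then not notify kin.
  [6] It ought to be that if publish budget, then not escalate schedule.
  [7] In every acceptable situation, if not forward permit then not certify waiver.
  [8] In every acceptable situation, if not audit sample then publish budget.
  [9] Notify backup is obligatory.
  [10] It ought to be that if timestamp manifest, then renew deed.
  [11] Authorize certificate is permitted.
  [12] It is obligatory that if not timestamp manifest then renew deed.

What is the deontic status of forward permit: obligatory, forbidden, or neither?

Obligatory

Premises 12 and 10 cover both cases: O(¬timestamp_manifest → renew_deed) and O(timestamp_manifest → renew_deed). Since ¬timestamp_manifest ∨ timestamp_manifest is a tautology, O(renew_deed) follows.
The contrapositive of premise 2 (O(audit_sample → ¬renew_deed)) is O(renew_deed → ¬audit_sample), and O(renew_deed) is already established, so O(¬audit_sample).
Premise 8 is O(¬audit_sample → publish_budget); since O(¬audit_sample), deontic closure gives O(publish_budget).
Applying K to premise 6 (O(publish_budget → ¬escalate_schedule)) and O(publish_budget) yields O(¬escalate_schedule).
Premise 4 is O(¬notify_kin → escalate_schedule); contrapositively O(¬escalate_schedule → notify_kin). Since O(¬escalate_schedule) holds, K gives O(notify_kin).
Premise 5 is O(¬certify_waiver → ¬notify_kin); contrapositively O(notify_kin → certify_waiver). Since O(notify_kin) holds, K gives O(certify_waiver).
Premise 7 is O(¬forward_permit → ¬certify_waiver); contrapositively O(certify_waiver → forward_permit). Since O(certify_waiver) holds, K gives O(forward_permit).
Premises 1, 3, 9, 11 do not contribute to this derivation.
Hence forward_permit is obligatory.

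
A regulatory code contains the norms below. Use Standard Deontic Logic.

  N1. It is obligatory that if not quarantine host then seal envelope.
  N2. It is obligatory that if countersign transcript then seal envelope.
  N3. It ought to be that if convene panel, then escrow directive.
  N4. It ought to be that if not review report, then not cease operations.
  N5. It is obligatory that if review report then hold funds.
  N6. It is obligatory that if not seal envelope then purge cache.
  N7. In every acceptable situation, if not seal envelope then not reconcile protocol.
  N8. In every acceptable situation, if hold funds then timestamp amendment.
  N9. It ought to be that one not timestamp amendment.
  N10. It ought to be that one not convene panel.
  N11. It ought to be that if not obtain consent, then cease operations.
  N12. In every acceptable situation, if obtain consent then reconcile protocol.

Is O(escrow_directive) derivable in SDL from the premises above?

No

Premise 3 is O(convene_panel → escrow_directive), but O(convene_panel) is not derivable from the premises, so it does not yield O(escrow_directive).
No other premise forces O(escrow_directive). An ideal world satisfying every premise can still have escrow_directive false, so O(escrow_directive) is not derivable.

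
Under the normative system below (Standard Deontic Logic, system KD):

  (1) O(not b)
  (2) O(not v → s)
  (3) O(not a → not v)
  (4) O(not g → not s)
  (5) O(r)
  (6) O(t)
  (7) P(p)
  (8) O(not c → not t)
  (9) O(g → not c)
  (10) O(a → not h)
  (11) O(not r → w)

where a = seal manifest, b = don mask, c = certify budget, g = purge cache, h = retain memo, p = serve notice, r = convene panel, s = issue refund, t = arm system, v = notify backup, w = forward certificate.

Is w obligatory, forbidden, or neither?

Neither

Premise 11 is O(not r → w), but O(not r) is not derivable from the premises, so it does not yield O(w).
No premise or chain of K-axiom applications forces O(w), and none forces O(not w). So w is neither obligatory nor forbidden under these norms.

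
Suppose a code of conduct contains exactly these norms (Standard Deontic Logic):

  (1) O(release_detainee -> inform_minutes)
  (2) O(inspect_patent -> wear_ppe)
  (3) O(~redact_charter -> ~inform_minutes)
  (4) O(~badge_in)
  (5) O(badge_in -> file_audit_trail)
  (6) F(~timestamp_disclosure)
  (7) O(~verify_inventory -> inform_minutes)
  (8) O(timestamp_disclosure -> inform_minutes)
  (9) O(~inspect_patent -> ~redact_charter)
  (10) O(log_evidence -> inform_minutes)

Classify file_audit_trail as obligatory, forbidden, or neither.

Premise 5 is O(badge_in -> file_audit_trail), but O(badge_in) is not derivable from the premises, so it does not yield O(file_audit_trail).
No premise or chain of K-axiom applications forces O(file_audit_trail), and none forces O(~file_audit_trail). So file_audit_trail is neither obligatory nor forbidden under these norms.

Neither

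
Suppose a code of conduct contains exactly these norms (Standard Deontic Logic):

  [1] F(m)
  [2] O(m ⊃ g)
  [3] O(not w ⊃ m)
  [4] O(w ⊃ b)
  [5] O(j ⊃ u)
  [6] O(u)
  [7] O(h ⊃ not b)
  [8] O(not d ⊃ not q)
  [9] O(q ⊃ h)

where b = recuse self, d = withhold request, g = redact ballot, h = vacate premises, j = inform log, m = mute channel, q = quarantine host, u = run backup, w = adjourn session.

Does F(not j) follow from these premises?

Premise 5 is O(j ⊃ u); even if O(u) held, inferring O(j) would be affirming the consequent — invalid.
No other premise forces O(j). An ideal world satisfying every premise can still have not j true, so F(not j) is not derivable.

No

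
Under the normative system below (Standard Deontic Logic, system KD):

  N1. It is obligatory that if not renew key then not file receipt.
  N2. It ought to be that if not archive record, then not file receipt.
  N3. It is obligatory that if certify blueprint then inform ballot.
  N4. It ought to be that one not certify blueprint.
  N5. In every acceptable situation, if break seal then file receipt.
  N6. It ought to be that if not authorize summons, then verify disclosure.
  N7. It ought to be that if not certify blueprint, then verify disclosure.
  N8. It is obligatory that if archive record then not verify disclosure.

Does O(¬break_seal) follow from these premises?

Yes

Premise 4 gives O(¬certify_blueprint).
Applying K to premise 7 (O(¬certify_blueprint → verify_disclosure)) and O(¬certify_blueprint) yields O(verify_disclosure).
Premise 8, O(archive_record → ¬verify_disclosure), contraposes to O(verify_disclosure → ¬archive_record); with O(verify_disclosure) we get O(¬archive_record).
Applying K to premise 2 (O(¬archive_record → ¬file_receipt)) and O(¬archive_record) yields O(¬file_receipt).
The contrapositive of premise 5 (O(break_seal → file_receipt)) is O(¬file_receipt → ¬break_seal), and O(¬file_receipt) is already established, so O(¬break_seal).
Premises 1, 3, 6 do not contribute to this derivation.
So O(¬break_seal) follows.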